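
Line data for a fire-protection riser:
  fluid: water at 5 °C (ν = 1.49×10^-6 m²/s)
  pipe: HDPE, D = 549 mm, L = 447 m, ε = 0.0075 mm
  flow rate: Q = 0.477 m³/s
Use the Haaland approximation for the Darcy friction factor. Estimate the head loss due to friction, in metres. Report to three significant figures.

h_f ≈ 2.09 m

V = 4Q/(πD²) = 4·0.477/(π·0.549²) = 2.015 m/s
Re = VD/ν = 2.015·0.549/1.49×10^-6 = 7.42×10^5 → turbulent
ε/D = 0.0075/549 = 1.37×10^-5
Haaland: f = 0.01239
h_f = f(L/D)V²/(2g) = 0.01239·(447/0.549)·2.015²/(2·9.81) = 2.088 m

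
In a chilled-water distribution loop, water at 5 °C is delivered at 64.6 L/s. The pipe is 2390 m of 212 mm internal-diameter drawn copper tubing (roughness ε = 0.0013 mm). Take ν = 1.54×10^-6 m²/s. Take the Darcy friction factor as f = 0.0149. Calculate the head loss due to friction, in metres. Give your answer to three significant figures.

h_f ≈ 28.7 m

V = 4Q/(πD²) = 4·0.0646/(π·0.212²) = 1.830 m/s
h_f = f(L/D)V²/(2g) = 0.01490·(2390/0.212)·1.830²/(2·9.81) = 28.67 m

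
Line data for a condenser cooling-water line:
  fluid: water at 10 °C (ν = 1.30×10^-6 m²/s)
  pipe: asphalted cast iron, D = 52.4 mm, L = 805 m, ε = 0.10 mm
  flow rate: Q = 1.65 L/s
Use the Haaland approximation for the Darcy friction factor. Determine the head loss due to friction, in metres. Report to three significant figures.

V = 4Q/(πD²) = 4·0.00165/(π·0.0524²) = 0.7651 m/s
Re = VD/ν = 0.7651·0.0524/1.30×10^-6 = 3.08×10^4 → turbulent
ε/D = 0.10/52.4 = 0.00191
Haaland: f = 0.02752
h_f = f(L/D)V²/(2g) = 0.02752·(805/0.0524)·0.7651²/(2·9.81) = 12.62 m

h_f ≈ 12.6 m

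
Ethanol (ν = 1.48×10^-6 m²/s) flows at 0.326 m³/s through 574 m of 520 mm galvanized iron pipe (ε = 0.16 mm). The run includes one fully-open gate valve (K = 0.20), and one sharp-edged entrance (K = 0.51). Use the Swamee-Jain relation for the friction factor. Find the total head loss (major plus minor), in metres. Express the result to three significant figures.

H_L ≈ 2.25 m

V = 4Q/(πD²) = 1.535 m/s; V²/2g = 0.1201 m
Re = 5.39×10^5, ε/D = 3.08×10^-4 → f = 0.01635 (Swamee-Jain)
Major: h_f = f(L/D)·V²/2g = 0.01635·1104·0.1201 = 2.168 m
Minor: ΣK = 0.710; h_m = ΣK·V²/2g = 0.08527 m
Total H_L = 2.168 + 0.08527 = 2.253 m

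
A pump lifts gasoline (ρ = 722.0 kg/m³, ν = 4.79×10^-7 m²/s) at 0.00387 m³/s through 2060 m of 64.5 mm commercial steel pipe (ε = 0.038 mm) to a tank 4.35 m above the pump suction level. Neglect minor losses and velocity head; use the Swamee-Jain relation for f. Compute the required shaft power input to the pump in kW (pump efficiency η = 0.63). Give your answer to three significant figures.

P_shaft ≈ 2.15 kW

V = 4Q/(πD²) = 1.184 m/s; Re = 1.59×10^5; ε/D = 5.89×10^-4; f = 0.01978
h_f = f(L/D)V²/2g = 45.17 m
Total head H = z + h_f = 4.35 + 45.17 = 49.52 m
P_hyd = ρgQH = 722.0·9.81·0.00387·49.52 = 1.357 kW
P_shaft = P_hyd/η = 1.357/0.63 = 2.154 kW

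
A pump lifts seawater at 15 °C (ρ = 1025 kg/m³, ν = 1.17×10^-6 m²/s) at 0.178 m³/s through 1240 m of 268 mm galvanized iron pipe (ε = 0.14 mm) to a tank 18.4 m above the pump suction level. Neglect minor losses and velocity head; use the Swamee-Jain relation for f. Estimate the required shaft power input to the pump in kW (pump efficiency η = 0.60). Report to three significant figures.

P_shaft ≈ 178 kW

V = 4Q/(πD²) = 3.155 m/s; Re = 7.23×10^5; ε/D = 5.22×10^-4; f = 0.01764
h_f = f(L/D)V²/2g = 41.41 m
Total head H = z + h_f = 18.4 + 41.41 = 59.81 m
P_hyd = ρgQH = 1025·9.81·0.178·59.81 = 107.1 kW
P_shaft = P_hyd/η = 107.1/0.60 = 178.4 kW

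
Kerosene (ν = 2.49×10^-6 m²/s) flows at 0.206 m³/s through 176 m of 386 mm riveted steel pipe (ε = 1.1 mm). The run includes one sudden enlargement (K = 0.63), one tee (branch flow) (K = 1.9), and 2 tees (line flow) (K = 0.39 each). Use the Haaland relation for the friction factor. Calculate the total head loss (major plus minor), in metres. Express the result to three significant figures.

H_L ≈ 2.42 m

V = 4Q/(πD²) = 1.760 m/s; V²/2g = 0.1579 m
Re = 2.73×10^5, ε/D = 0.00285 → f = 0.02630 (Haaland)
Major: h_f = f(L/D)·V²/2g = 0.02630·456.0·0.1579 = 1.894 m
Minor: ΣK = 3.31; h_m = ΣK·V²/2g = 0.5228 m
Total H_L = 1.894 + 0.5228 = 2.417 m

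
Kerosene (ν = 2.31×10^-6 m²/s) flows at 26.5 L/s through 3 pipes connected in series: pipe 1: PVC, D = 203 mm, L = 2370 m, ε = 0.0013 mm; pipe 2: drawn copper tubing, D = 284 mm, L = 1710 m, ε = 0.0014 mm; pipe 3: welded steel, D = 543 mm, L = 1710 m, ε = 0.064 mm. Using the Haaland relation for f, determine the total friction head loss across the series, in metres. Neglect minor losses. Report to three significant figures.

Pipe 1: V = 0.8188 m/s, Re = 7.20×10^4, ε/D = 6.40×10^-6, f = 0.01913, h_1 = f(L/D)V²/2g = 7.632 m
Pipe 2: V = 0.4183 m/s, Re = 5.14×10^4, ε/D = 4.93×10^-6, f = 0.02059, h_2 = f(L/D)V²/2g = 1.106 m
Pipe 3: V = 0.1144 m/s, Re = 2.69×10^4, ε/D = 1.18×10^-4, f = 0.02416, h_3 = f(L/D)V²/2g = 0.05079 m
Series → Q common, losses add: H = Σh = 8.789 m

H ≈ 8.79 m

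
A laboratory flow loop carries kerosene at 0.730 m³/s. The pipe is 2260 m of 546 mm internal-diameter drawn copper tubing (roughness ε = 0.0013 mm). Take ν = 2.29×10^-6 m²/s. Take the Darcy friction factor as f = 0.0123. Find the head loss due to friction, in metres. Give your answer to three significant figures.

V = 4Q/(πD²) = 4·0.730/(π·0.546²) = 3.118 m/s
h_f = f(L/D)V²/(2g) = 0.01230·(2260/0.546)·3.118²/(2·9.81) = 25.22 m

h_f ≈ 25.2 m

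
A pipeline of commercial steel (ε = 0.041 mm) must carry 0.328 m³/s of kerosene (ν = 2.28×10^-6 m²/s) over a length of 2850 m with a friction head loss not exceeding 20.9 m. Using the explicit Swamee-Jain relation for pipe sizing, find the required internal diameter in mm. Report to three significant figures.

D ≈ 452 mm

Swamee-Jain (Type III): D = 0.66·[ε^1.25·(LQ²/(gh_f))^4.75 + ν·Q^9.4·(L/(gh_f))^5.2]^0.04
LQ²/(gh_f) = 1.495; L/(gh_f) = 13.90
Term 1 = ε^1.25·(…)^4.75 = 2.22×10^-5; Term 2 = ν·Q^9.4·(…)^5.2 = 5.64×10^-5
D = 0.66·(2.22×10^-5 + 5.64×10^-5)^0.04 = 0.4522 m = 452 mm
Check: V = 2.04 m/s, Re = 4.05×10^5, f = 0.01474, h_f = 19.7 m ≈ 20.9 m ✓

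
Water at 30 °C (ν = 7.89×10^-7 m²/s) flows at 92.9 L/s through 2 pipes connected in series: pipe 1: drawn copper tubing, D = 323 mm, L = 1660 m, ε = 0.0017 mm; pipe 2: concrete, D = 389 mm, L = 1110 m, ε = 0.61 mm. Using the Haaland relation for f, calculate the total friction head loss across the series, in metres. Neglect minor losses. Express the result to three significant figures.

H ≈ 6.48 m

Pipe 1: V = 1.134 m/s, Re = 4.64×10^5, ε/D = 5.26×10^-6, f = 0.01329, h_1 = f(L/D)V²/2g = 4.476 m
Pipe 2: V = 0.7817 m/s, Re = 3.85×10^5, ε/D = 0.00157, f = 0.02251, h_2 = f(L/D)V²/2g = 2.000 m
Series → Q common, losses add: H = Σh = 6.476 m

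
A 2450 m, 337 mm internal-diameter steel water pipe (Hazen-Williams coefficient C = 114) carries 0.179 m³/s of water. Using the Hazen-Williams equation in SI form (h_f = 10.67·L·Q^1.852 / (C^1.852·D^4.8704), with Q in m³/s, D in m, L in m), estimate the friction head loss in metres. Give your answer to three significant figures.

h_f = 10.67·2450·0.179^1.852 / (114^1.852·0.337^4.8704) = 33.49 m

h_f ≈ 33.5 m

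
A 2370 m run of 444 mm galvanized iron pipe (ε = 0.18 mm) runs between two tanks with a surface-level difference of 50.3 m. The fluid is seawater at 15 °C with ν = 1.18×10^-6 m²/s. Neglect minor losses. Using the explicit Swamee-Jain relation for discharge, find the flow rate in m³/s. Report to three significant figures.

Q ≈ 0.520 m³/s

Swamee-Jain (Type II): Q = -0.965·√(gD⁵h_f/L)·ln[ε/(3.7D) + √(3.17ν²L/(gD³h_f))]
√(gD⁵h_f/L) = √(9.81·0.444⁵·50.3/2370) = 0.05994
ε/(3.7D) = 1.10×10^-4; √(3.17ν²L/(gD³h_f)) = 1.56×10^-5
Q = -0.965·0.05994·ln(1.251×10^-4) = 0.5198 m³/s
Check: V = 3.36 m/s, Re = 1.26×10^6, f = 0.01650, h_f = 50.6 m ≈ 50.3 m ✓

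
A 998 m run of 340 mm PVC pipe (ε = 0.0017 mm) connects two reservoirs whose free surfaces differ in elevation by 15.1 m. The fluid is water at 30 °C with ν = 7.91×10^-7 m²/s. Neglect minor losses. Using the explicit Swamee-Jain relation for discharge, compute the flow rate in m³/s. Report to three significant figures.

Swamee-Jain (Type II): Q = -0.965·√(gD⁵h_f/L)·ln[ε/(3.7D) + √(3.17ν²L/(gD³h_f))]
√(gD⁵h_f/L) = √(9.81·0.340⁵·15.1/998) = 0.02597
ε/(3.7D) = 1.35×10^-6; √(3.17ν²L/(gD³h_f)) = 1.84×10^-5
Q = -0.965·0.02597·ln(1.979×10^-5) = 0.2714 m³/s
Check: V = 2.99 m/s, Re = 1.28×10^6, f = 0.01128, h_f = 15.1 m ≈ 15.1 m ✓

Q ≈ 0.271 m³/s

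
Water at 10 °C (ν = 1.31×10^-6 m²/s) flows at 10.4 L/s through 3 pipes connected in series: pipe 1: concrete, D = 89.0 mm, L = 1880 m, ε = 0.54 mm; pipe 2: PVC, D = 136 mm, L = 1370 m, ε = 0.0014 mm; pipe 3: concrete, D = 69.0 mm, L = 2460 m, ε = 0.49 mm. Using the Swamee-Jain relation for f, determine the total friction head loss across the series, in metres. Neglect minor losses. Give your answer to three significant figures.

H ≈ 591 m

Pipe 1: V = 1.672 m/s, Re = 1.14×10^5, ε/D = 0.00607, f = 0.03319, h_1 = f(L/D)V²/2g = 99.88 m
Pipe 2: V = 0.7159 m/s, Re = 7.43×10^4, ε/D = 1.03×10^-5, f = 0.01908, h_2 = f(L/D)V²/2g = 5.020 m
Pipe 3: V = 2.781 m/s, Re = 1.46×10^5, ε/D = 0.00710, f = 0.03458, h_3 = f(L/D)V²/2g = 486.1 m
Series → Q common, losses add: H = Σh = 591.0 m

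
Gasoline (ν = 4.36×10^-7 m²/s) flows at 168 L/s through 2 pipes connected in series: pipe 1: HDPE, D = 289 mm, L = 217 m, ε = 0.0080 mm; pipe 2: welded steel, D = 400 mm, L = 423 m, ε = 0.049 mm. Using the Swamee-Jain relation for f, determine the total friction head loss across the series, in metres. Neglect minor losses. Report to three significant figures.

H ≈ 4.20 m

Pipe 1: V = 2.561 m/s, Re = 1.70×10^6, ε/D = 2.77×10^-5, f = 0.01149, h_1 = f(L/D)V²/2g = 2.885 m
Pipe 2: V = 1.337 m/s, Re = 1.23×10^6, ε/D = 1.22×10^-4, f = 0.01363, h_2 = f(L/D)V²/2g = 1.313 m
Series → Q common, losses add: H = Σh = 4.198 m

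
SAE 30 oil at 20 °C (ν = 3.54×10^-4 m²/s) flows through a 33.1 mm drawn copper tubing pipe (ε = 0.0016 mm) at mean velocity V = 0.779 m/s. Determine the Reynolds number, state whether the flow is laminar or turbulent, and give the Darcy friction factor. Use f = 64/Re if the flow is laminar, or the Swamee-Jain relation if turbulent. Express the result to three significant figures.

Re = VD/ν = 0.7790·0.0331/3.54×10^-4 = 72.8
Re < 2300 → laminar → f = 64/Re = 0.8787

Re ≈ 72.8; laminar; f = 64/Re ≈ 0.879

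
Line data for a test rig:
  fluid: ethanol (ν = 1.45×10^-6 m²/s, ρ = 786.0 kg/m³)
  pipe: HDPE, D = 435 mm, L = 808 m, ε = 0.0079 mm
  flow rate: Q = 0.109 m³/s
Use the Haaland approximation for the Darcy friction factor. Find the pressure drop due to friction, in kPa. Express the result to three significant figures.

V = 4Q/(πD²) = 4·0.109/(π·0.435²) = 0.7334 m/s
Re = VD/ν = 0.7334·0.435/1.45×10^-6 = 2.20×10^5 → turbulent
ε/D = 0.0079/435 = 1.82×10^-5
Haaland: f = 0.01534
h_f = f(L/D)V²/(2g) = 0.01534·(808/0.435)·0.7334²/(2·9.81) = 0.7810 m
Δp = ρg·h_f = 786.0·9.81·0.7810 = 6.022 kPa

Δp ≈ 6.02 kPa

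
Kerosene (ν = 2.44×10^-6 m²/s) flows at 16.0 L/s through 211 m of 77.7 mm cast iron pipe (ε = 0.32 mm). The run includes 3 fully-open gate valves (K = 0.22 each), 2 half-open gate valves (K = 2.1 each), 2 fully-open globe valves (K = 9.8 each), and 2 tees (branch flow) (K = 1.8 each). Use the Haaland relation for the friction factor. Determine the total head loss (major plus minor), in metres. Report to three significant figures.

V = 4Q/(πD²) = 3.374 m/s; V²/2g = 0.5803 m
Re = 1.07×10^5, ε/D = 0.00412 → f = 0.02961 (Haaland)
Major: h_f = f(L/D)·V²/2g = 0.02961·2716·0.5803 = 46.67 m
Minor: ΣK = 28.1; h_m = ΣK·V²/2g = 16.28 m
Total H_L = 46.67 + 16.28 = 62.95 m

H_L ≈ 63.0 m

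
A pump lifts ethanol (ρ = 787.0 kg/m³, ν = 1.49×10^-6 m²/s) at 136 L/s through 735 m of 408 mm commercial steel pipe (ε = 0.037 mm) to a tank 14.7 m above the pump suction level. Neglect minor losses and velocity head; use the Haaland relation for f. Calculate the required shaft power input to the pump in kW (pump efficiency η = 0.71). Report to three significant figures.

V = 4Q/(πD²) = 1.040 m/s; Re = 2.85×10^5; ε/D = 9.07×10^-5; f = 0.01526
h_f = f(L/D)V²/2g = 1.516 m
Total head H = z + h_f = 14.7 + 1.516 = 16.22 m
P_hyd = ρgQH = 787.0·9.81·0.136·16.22 = 17.03 kW
P_shaft = P_hyd/η = 17.03/0.71 = 23.98 kW

P_shaft ≈ 24.0 kW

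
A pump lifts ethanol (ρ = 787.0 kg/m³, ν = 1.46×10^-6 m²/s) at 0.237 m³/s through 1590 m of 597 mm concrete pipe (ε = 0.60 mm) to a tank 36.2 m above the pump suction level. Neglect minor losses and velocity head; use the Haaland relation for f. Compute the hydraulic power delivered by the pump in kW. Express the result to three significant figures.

P_hyd ≈ 69.9 kW

V = 4Q/(πD²) = 0.8467 m/s; Re = 3.46×10^5; ε/D = 0.00101; f = 0.02044
h_f = f(L/D)V²/2g = 1.989 m
Total head H = z + h_f = 36.2 + 1.989 = 38.19 m
P_hyd = ρgQH = 787.0·9.81·0.237·38.19 = 69.88 kW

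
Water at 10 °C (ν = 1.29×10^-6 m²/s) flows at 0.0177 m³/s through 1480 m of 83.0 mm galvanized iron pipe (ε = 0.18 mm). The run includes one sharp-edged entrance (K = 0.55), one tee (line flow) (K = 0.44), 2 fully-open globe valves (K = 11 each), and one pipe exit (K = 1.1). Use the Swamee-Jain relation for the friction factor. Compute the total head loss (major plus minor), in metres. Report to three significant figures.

H_L ≈ 255 m

V = 4Q/(πD²) = 3.271 m/s; V²/2g = 0.5455 m
Re = 2.10×10^5, ε/D = 0.00217 → f = 0.02491 (Swamee-Jain)
Major: h_f = f(L/D)·V²/2g = 0.02491·17831·0.5455 = 242.3 m
Minor: ΣK = 24.1; h_m = ΣK·V²/2g = 13.14 m
Total H_L = 242.3 + 13.14 = 255.4 m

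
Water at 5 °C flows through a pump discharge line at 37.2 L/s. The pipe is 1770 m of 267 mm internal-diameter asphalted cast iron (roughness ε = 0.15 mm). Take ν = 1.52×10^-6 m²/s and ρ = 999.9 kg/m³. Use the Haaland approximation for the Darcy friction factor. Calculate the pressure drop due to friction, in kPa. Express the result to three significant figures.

V = 4Q/(πD²) = 4·0.0372/(π·0.267²) = 0.6644 m/s
Re = VD/ν = 0.6644·0.267/1.52×10^-6 = 1.17×10^5 → turbulent
ε/D = 0.15/267 = 5.62×10^-4
Haaland: f = 0.01996
h_f = f(L/D)V²/(2g) = 0.01996·(1770/0.267)·0.6644²/(2·9.81) = 2.977 m
Δp = ρg·h_f = 999.9·9.81·2.977 = 29.20 kPa

Δp ≈ 29.2 kPa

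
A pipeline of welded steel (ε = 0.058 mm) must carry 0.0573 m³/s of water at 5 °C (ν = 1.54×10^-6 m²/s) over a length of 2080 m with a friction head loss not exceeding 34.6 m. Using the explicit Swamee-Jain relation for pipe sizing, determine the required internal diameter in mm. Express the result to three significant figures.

Swamee-Jain (Type III): D = 0.66·[ε^1.25·(LQ²/(gh_f))^4.75 + ν·Q^9.4·(L/(gh_f))^5.2]^0.04
LQ²/(gh_f) = 0.02012; L/(gh_f) = 6.128
Term 1 = ε^1.25·(…)^4.75 = 4.43×10^-14; Term 2 = ν·Q^9.4·(…)^5.2 = 4.06×10^-14
D = 0.66·(4.43×10^-14 + 4.06×10^-14)^0.04 = 0.1980 m = 198 mm
Check: V = 1.86 m/s, Re = 2.39×10^5, f = 0.01740, h_f = 32.2 m ≈ 34.6 m ✓

D ≈ 198 mm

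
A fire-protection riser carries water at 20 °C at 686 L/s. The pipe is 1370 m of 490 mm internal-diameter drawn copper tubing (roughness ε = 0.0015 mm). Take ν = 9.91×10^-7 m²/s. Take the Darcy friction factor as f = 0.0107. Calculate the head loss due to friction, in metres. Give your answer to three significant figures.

V = 4Q/(πD²) = 4·0.686/(π·0.490²) = 3.638 m/s
h_f = f(L/D)V²/(2g) = 0.01070·(1370/0.490)·3.638²/(2·9.81) = 20.18 m

h_f ≈ 20.2 m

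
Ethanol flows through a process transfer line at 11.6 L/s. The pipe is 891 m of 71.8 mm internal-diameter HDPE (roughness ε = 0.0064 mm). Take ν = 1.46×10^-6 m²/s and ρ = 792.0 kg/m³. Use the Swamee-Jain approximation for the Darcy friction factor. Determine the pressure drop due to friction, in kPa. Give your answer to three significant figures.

V = 4Q/(πD²) = 4·0.0116/(π·0.0718²) = 2.865 m/s
Re = VD/ν = 2.865·0.0718/1.46×10^-6 = 1.41×10^5 → turbulent
ε/D = 0.0064/71.8 = 8.91×10^-5
Swamee-Jain: f = 0.01729
h_f = f(L/D)V²/(2g) = 0.01729·(891/0.0718)·2.865²/(2·9.81) = 89.74 m
Δp = ρg·h_f = 792.0·9.81·89.74 = 697.2 kPa

Δp ≈ 697 kPa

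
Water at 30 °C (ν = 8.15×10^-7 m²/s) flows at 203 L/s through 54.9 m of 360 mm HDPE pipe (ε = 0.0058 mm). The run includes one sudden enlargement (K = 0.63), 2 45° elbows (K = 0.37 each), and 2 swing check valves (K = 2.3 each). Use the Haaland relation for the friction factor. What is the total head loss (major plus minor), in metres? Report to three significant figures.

V = 4Q/(πD²) = 1.994 m/s; V²/2g = 0.2027 m
Re = 8.81×10^5, ε/D = 1.61×10^-5 → f = 0.01211 (Haaland)
Major: h_f = f(L/D)·V²/2g = 0.01211·152.5·0.2027 = 0.3744 m
Minor: ΣK = 5.97; h_m = ΣK·V²/2g = 1.210 m
Total H_L = 0.3744 + 1.210 = 1.585 m

H_L ≈ 1.58 m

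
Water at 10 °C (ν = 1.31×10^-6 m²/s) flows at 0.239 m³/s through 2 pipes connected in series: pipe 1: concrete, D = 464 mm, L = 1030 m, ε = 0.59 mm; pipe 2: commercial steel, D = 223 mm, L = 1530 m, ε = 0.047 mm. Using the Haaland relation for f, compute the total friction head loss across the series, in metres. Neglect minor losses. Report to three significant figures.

Pipe 1: V = 1.413 m/s, Re = 5.01×10^5, ε/D = 0.00127, f = 0.02132, h_1 = f(L/D)V²/2g = 4.819 m
Pipe 2: V = 6.119 m/s, Re = 1.04×10^6, ε/D = 2.11×10^-4, f = 0.01469, h_2 = f(L/D)V²/2g = 192.3 m
Series → Q common, losses add: H = Σh = 197.2 m

H ≈ 197 m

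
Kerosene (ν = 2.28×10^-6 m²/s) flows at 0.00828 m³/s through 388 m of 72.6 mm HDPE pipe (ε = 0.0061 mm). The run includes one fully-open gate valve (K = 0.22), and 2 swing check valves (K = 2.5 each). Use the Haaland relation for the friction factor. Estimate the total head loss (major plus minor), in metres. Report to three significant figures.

H_L ≈ 22.8 m

V = 4Q/(πD²) = 2.000 m/s; V²/2g = 0.2039 m
Re = 6.37×10^4, ε/D = 8.40×10^-5 → f = 0.01990 (Haaland)
Major: h_f = f(L/D)·V²/2g = 0.01990·5344·0.2039 = 21.69 m
Minor: ΣK = 5.22; h_m = ΣK·V²/2g = 1.064 m
Total H_L = 21.69 + 1.064 = 22.75 m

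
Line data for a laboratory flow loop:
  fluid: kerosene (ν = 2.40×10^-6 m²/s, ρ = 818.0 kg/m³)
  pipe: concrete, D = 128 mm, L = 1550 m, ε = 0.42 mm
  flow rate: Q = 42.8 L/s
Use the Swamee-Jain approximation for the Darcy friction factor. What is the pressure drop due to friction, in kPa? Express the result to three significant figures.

V = 4Q/(πD²) = 4·0.0428/(π·0.128²) = 3.326 m/s
Re = VD/ν = 3.326·0.128/2.40×10^-6 = 1.77×10^5 → turbulent
ε/D = 0.42/128 = 0.00328
Swamee-Jain: f = 0.02774
h_f = f(L/D)V²/(2g) = 0.02774·(1550/0.128)·3.326²/(2·9.81) = 189.4 m
Δp = ρg·h_f = 818.0·9.81·189.4 = 1520 kPa

Δp ≈ 1520 kPa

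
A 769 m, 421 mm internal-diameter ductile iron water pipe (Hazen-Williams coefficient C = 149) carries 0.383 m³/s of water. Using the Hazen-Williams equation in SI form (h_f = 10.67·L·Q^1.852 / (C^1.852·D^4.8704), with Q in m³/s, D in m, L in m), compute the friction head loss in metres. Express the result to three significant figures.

h_f = 10.67·769·0.383^1.852 / (149^1.852·0.421^4.8704) = 8.858 m

h_f ≈ 8.86 m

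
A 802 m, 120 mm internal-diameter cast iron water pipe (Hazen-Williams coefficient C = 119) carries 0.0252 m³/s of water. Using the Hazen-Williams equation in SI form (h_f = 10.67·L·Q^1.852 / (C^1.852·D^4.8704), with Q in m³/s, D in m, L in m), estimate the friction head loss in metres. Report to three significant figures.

h_f = 10.67·802·0.0252^1.852 / (119^1.852·0.120^4.8704) = 40.98 m

h_f ≈ 41.0 m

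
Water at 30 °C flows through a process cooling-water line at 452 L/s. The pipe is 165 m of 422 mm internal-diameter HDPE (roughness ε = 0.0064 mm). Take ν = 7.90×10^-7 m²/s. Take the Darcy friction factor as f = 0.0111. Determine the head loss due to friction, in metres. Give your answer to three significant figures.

V = 4Q/(πD²) = 4·0.452/(π·0.422²) = 3.232 m/s
h_f = f(L/D)V²/(2g) = 0.01110·(165/0.422)·3.232²/(2·9.81) = 2.310 m

h_f ≈ 2.31 m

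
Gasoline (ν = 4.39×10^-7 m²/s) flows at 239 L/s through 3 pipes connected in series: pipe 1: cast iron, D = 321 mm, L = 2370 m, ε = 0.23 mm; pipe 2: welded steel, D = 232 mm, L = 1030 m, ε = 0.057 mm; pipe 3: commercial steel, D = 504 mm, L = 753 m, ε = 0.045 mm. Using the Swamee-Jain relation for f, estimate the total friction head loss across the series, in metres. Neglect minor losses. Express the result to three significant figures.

Pipe 1: V = 2.953 m/s, Re = 2.16×10^6, ε/D = 7.17×10^-4, f = 0.01838, h_1 = f(L/D)V²/2g = 60.32 m
Pipe 2: V = 5.654 m/s, Re = 2.99×10^6, ε/D = 2.46×10^-4, f = 0.01469, h_2 = f(L/D)V²/2g = 106.3 m
Pipe 3: V = 1.198 m/s, Re = 1.38×10^6, ε/D = 8.93×10^-5, f = 0.01301, h_3 = f(L/D)V²/2g = 1.421 m
Series → Q common, losses add: H = Σh = 168.0 m

H ≈ 168 m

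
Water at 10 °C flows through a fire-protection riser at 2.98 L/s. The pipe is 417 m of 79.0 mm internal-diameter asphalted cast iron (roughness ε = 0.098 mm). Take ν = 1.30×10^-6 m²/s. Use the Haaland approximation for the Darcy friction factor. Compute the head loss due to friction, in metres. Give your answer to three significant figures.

h_f ≈ 2.52 m

V = 4Q/(πD²) = 4·0.00298/(π·0.0790²) = 0.6080 m/s
Re = VD/ν = 0.6080·0.0790/1.30×10^-6 = 3.69×10^4 → turbulent
ε/D = 0.098/79.0 = 0.00124
Haaland: f = 0.02538
h_f = f(L/D)V²/(2g) = 0.02538·(417/0.0790)·0.6080²/(2·9.81) = 2.524 m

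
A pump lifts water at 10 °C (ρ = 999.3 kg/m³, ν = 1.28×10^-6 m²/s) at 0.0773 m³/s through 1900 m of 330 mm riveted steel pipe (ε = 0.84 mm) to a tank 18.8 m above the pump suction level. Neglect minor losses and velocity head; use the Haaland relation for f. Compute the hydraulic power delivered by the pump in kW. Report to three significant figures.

V = 4Q/(πD²) = 0.9038 m/s; Re = 2.33×10^5; ε/D = 0.00255; f = 0.02562
h_f = f(L/D)V²/2g = 6.142 m
Total head H = z + h_f = 18.8 + 6.142 = 24.94 m
P_hyd = ρgQH = 999.3·9.81·0.0773·24.94 = 18.90 kW

P_hyd ≈ 18.9 kW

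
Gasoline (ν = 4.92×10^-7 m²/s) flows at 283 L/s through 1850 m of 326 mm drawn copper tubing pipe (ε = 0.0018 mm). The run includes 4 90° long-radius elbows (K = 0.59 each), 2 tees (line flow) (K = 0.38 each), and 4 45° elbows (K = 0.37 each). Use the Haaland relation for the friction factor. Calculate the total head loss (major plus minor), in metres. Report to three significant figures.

H_L ≈ 37.0 m

V = 4Q/(πD²) = 3.390 m/s; V²/2g = 0.5859 m
Re = 2.25×10^6, ε/D = 5.52×10^-6 → f = 0.01033 (Haaland)
Major: h_f = f(L/D)·V²/2g = 0.01033·5675·0.5859 = 34.34 m
Minor: ΣK = 4.60; h_m = ΣK·V²/2g = 2.695 m
Total H_L = 34.34 + 2.695 = 37.03 m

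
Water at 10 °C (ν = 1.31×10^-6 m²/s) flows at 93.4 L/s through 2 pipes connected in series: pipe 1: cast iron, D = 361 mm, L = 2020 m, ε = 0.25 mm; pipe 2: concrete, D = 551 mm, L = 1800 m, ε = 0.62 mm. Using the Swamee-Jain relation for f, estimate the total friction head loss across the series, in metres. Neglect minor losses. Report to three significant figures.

H ≈ 5.21 m

Pipe 1: V = 0.9125 m/s, Re = 2.51×10^5, ε/D = 6.93×10^-4, f = 0.01957, h_1 = f(L/D)V²/2g = 4.646 m
Pipe 2: V = 0.3917 m/s, Re = 1.65×10^5, ε/D = 0.00113, f = 0.02192, h_2 = f(L/D)V²/2g = 0.5601 m
Series → Q common, losses add: H = Σh = 5.206 m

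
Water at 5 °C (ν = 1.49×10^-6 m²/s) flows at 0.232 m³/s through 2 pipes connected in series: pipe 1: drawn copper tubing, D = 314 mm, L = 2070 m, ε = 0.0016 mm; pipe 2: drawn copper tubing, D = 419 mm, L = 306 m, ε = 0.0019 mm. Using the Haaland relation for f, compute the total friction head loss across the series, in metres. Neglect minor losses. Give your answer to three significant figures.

Pipe 1: V = 2.996 m/s, Re = 6.31×10^5, ε/D = 5.10×10^-6, f = 0.01260, h_1 = f(L/D)V²/2g = 38.00 m
Pipe 2: V = 1.683 m/s, Re = 4.73×10^5, ε/D = 4.53×10^-6, f = 0.01324, h_2 = f(L/D)V²/2g = 1.395 m
Series → Q common, losses add: H = Σh = 39.40 m

H ≈ 39.4 m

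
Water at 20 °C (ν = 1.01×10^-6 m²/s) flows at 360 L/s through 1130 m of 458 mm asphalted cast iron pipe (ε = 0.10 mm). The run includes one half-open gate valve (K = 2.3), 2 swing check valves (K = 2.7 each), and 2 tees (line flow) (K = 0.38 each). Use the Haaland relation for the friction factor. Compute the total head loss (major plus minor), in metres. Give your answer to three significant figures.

V = 4Q/(πD²) = 2.185 m/s; V²/2g = 0.2434 m
Re = 9.91×10^5, ε/D = 2.18×10^-4 → f = 0.01481 (Haaland)
Major: h_f = f(L/D)·V²/2g = 0.01481·2467·0.2434 = 8.890 m
Minor: ΣK = 8.46; h_m = ΣK·V²/2g = 2.059 m
Total H_L = 8.890 + 2.059 = 10.95 m

H_L ≈ 10.9 m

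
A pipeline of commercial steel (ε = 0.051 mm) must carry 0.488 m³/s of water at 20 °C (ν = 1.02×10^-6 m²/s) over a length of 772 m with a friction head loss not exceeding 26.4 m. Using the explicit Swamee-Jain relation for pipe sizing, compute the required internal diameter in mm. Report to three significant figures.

Swamee-Jain (Type III): D = 0.66·[ε^1.25·(LQ²/(gh_f))^4.75 + ν·Q^9.4·(L/(gh_f))^5.2]^0.04
LQ²/(gh_f) = 0.7099; L/(gh_f) = 2.981
Term 1 = ε^1.25·(…)^4.75 = 8.46×10^-7; Term 2 = ν·Q^9.4·(…)^5.2 = 3.52×10^-7
D = 0.66·(8.46×10^-7 + 3.52×10^-7)^0.04 = 0.3825 m = 383 mm
Check: V = 4.25 m/s, Re = 1.59×10^6, f = 0.01357, h_f = 25.2 m ≈ 26.4 m ✓

D ≈ 383 mm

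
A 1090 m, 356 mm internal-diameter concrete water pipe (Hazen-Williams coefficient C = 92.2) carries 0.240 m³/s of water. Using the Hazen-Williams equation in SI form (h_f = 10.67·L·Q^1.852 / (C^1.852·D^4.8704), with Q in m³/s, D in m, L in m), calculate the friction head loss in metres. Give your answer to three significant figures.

h_f = 10.67·1090·0.240^1.852 / (92.2^1.852·0.356^4.8704) = 29.09 m

h_f ≈ 29.1 m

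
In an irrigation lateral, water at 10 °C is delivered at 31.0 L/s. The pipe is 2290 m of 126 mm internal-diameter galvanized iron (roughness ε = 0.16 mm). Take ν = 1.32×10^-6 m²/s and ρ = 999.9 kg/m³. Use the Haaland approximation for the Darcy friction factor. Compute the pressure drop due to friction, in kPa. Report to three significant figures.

Δp ≈ 1220 kPa

V = 4Q/(πD²) = 4·0.0310/(π·0.126²) = 2.486 m/s
Re = VD/ν = 2.486·0.126/1.32×10^-6 = 2.37×10^5 → turbulent
ε/D = 0.16/126 = 0.00127
Haaland: f = 0.02177
h_f = f(L/D)V²/(2g) = 0.02177·(2290/0.126)·2.486²/(2·9.81) = 124.7 m
Δp = ρg·h_f = 999.9·9.81·124.7 = 1223 kPa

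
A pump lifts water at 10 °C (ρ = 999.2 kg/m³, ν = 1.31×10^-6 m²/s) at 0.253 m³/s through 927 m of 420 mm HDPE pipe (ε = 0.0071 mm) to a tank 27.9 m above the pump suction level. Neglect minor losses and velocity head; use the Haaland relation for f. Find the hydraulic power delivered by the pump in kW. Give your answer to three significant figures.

V = 4Q/(πD²) = 1.826 m/s; Re = 5.85×10^5; ε/D = 1.69×10^-5; f = 0.01292
h_f = f(L/D)V²/2g = 4.848 m
Total head H = z + h_f = 27.9 + 4.848 = 32.75 m
P_hyd = ρgQH = 999.2·9.81·0.253·32.75 = 81.21 kW

P_hyd ≈ 81.2 kW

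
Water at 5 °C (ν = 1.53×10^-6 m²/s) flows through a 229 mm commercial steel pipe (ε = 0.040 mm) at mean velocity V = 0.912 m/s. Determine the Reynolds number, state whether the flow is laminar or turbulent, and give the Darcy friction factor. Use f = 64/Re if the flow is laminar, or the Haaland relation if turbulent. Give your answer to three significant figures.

Re ≈ 1.37×10^5; turbulent; f ≈ 0.0177

Re = VD/ν = 0.9120·0.229/1.53×10^-6 = 1.37×10^5
Re > 4000 → turbulent; ε/D = 1.75×10^-4
Haaland: f = 0.01768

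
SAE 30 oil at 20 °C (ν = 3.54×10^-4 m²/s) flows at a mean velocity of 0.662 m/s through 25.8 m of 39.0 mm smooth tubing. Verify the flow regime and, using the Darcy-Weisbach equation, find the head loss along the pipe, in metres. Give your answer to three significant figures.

Re = VD/ν = 0.662·0.03900/3.54×10^-4 = 72.9 → laminar (Re < 2300)
f = 64/Re = 0.8775
h_f = f(L/D)V²/(2g) = 0.8775·(25.8/0.03900)·0.662²/(2·9.81) = 12.97 m

h_f ≈ 13.0 m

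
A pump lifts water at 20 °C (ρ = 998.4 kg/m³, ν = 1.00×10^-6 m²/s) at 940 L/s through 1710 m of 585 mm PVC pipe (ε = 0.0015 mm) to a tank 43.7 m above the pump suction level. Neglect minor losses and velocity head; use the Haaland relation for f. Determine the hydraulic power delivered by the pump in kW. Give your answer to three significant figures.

V = 4Q/(πD²) = 3.497 m/s; Re = 2.05×10^6; ε/D = 2.56×10^-6; f = 0.01038
h_f = f(L/D)V²/2g = 18.91 m
Total head H = z + h_f = 43.7 + 18.91 = 62.61 m
P_hyd = ρgQH = 998.4·9.81·0.940·62.61 = 576.4 kW

P_hyd ≈ 576 kW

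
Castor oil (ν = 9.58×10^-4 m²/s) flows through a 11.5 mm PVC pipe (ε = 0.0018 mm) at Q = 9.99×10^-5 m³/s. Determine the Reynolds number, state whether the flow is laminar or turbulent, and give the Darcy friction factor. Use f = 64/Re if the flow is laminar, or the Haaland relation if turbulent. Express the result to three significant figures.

V = 4Q/(πD²) = 0.9618 m/s
Re = VD/ν = 0.9618·0.0115/9.58×10^-4 = 11.5
Re < 2300 → laminar → f = 64/Re = 5.543

Re ≈ 11.5; laminar; f = 64/Re ≈ 5.54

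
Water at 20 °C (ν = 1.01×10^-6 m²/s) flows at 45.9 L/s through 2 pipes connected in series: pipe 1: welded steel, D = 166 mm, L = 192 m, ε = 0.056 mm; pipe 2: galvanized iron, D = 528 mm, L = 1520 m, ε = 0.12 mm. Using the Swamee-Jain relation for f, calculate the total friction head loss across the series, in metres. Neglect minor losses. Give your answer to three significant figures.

H ≈ 4.66 m

Pipe 1: V = 2.121 m/s, Re = 3.49×10^5, ε/D = 3.37×10^-4, f = 0.01710, h_1 = f(L/D)V²/2g = 4.535 m
Pipe 2: V = 0.2096 m/s, Re = 1.10×10^5, ε/D = 2.27×10^-4, f = 0.01886, h_2 = f(L/D)V²/2g = 0.1216 m
Series → Q common, losses add: H = Σh = 4.656 m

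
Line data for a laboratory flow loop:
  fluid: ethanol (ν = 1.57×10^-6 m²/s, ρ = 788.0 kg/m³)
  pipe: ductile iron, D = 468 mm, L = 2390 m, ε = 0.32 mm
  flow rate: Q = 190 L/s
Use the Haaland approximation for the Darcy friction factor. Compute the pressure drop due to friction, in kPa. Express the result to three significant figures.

Δp ≈ 46.6 kPa

V = 4Q/(πD²) = 4·0.190/(π·0.468²) = 1.105 m/s
Re = VD/ν = 1.105·0.468/1.57×10^-6 = 3.29×10^5 → turbulent
ε/D = 0.32/468 = 6.84×10^-4
Haaland: f = 0.01898
h_f = f(L/D)V²/(2g) = 0.01898·(2390/0.468)·1.105²/(2·9.81) = 6.026 m
Δp = ρg·h_f = 788.0·9.81·6.026 = 46.59 kPa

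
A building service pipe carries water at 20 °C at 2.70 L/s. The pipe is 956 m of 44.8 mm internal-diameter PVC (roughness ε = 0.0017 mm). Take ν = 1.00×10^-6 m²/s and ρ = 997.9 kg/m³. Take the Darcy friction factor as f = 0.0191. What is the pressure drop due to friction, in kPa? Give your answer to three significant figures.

Δp ≈ 597 kPa

V = 4Q/(πD²) = 4·0.00270/(π·0.0448²) = 1.713 m/s
h_f = f(L/D)V²/(2g) = 0.01910·(956/0.0448)·1.713²/(2·9.81) = 60.95 m
Δp = ρg·h_f = 997.9·9.81·60.95 = 596.6 kPa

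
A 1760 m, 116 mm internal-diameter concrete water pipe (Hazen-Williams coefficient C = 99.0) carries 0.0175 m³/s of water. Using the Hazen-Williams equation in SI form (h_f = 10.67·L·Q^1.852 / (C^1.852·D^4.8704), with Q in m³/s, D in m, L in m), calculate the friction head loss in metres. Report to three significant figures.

h_f ≈ 75.9 m

h_f = 10.67·1760·0.0175^1.852 / (99.0^1.852·0.116^4.8704) = 75.92 m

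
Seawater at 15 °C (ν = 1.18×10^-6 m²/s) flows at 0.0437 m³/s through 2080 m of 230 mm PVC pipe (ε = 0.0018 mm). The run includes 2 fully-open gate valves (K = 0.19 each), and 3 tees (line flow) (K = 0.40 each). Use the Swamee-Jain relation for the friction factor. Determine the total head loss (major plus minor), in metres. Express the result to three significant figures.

H_L ≈ 8.01 m

V = 4Q/(πD²) = 1.052 m/s; V²/2g = 0.05639 m
Re = 2.05×10^5, ε/D = 7.83×10^-6 → f = 0.01553 (Swamee-Jain)
Major: h_f = f(L/D)·V²/2g = 0.01553·9043·0.05639 = 7.919 m
Minor: ΣK = 1.58; h_m = ΣK·V²/2g = 0.08909 m
Total H_L = 7.919 + 0.08909 = 8.009 m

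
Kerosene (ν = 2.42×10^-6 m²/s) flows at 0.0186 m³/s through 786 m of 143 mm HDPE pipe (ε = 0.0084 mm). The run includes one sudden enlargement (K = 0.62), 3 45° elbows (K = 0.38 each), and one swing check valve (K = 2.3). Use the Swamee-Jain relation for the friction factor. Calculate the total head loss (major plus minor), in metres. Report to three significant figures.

H_L ≈ 7.66 m

V = 4Q/(πD²) = 1.158 m/s; V²/2g = 0.06836 m
Re = 6.84×10^4, ε/D = 5.87×10^-5 → f = 0.01965 (Swamee-Jain)
Major: h_f = f(L/D)·V²/2g = 0.01965·5497·0.06836 = 7.384 m
Minor: ΣK = 4.06; h_m = ΣK·V²/2g = 0.2775 m
Total H_L = 7.384 + 0.2775 = 7.662 m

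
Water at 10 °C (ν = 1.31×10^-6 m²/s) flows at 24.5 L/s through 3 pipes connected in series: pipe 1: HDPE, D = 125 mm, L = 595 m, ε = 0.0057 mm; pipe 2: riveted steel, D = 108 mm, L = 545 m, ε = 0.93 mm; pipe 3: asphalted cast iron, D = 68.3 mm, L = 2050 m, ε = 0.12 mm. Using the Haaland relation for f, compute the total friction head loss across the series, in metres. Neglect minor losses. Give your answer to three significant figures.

H ≈ 1670 m

Pipe 1: V = 1.996 m/s, Re = 1.90×10^5, ε/D = 4.56×10^-5, f = 0.01594, h_1 = f(L/D)V²/2g = 15.41 m
Pipe 2: V = 2.674 m/s, Re = 2.20×10^5, ε/D = 0.00861, f = 0.03641, h_2 = f(L/D)V²/2g = 66.98 m
Pipe 3: V = 6.687 m/s, Re = 3.49×10^5, ε/D = 0.00176, f = 0.02318, h_3 = f(L/D)V²/2g = 1586 m
Series → Q common, losses add: H = Σh = 1668 m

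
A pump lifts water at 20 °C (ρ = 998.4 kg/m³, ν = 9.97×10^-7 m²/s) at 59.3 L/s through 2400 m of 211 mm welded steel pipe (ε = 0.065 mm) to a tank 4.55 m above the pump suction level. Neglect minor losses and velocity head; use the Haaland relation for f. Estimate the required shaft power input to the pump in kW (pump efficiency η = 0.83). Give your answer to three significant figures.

V = 4Q/(πD²) = 1.696 m/s; Re = 3.59×10^5; ε/D = 3.08×10^-4; f = 0.01661
h_f = f(L/D)V²/2g = 27.69 m
Total head H = z + h_f = 4.55 + 27.69 = 32.24 m
P_hyd = ρgQH = 998.4·9.81·0.0593·32.24 = 18.72 kW
P_shaft = P_hyd/η = 18.72/0.83 = 22.56 kW

P_shaft ≈ 22.6 kW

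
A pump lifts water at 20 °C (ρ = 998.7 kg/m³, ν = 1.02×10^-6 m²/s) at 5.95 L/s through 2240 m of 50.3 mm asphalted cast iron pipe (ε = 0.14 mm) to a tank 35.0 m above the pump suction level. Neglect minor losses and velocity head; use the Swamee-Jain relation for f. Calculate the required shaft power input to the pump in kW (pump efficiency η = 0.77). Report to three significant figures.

V = 4Q/(πD²) = 2.994 m/s; Re = 1.48×10^5; ε/D = 0.00278; f = 0.02678
h_f = f(L/D)V²/2g = 544.9 m
Total head H = z + h_f = 35.0 + 544.9 = 579.9 m
P_hyd = ρgQH = 998.7·9.81·0.00595·579.9 = 33.81 kW
P_shaft = P_hyd/η = 33.81/0.77 = 43.90 kW

P_shaft ≈ 43.9 kW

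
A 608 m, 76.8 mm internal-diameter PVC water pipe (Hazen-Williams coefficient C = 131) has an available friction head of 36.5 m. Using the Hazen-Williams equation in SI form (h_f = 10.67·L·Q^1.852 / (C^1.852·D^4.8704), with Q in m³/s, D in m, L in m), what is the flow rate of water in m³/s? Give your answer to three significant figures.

Rearranging: Q = [h_f·C^1.852·D^4.8704 / (10.67·L)]^(1/1.852)
Q = [36.5·131^1.852·0.0768^4.8704 / (10.67·608)]^0.540 = 0.009359 m³/s

Q ≈ 0.00936 m³/s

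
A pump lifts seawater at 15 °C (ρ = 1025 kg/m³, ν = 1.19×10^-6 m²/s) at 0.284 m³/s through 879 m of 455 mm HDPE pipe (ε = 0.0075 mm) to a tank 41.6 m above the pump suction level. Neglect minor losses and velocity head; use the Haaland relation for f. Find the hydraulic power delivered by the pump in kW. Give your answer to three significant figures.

V = 4Q/(πD²) = 1.747 m/s; Re = 6.68×10^5; ε/D = 1.65×10^-5; f = 0.01265
h_f = f(L/D)V²/2g = 3.799 m
Total head H = z + h_f = 41.6 + 3.799 = 45.40 m
P_hyd = ρgQH = 1025·9.81·0.284·45.40 = 129.6 kW

P_hyd ≈ 130 kW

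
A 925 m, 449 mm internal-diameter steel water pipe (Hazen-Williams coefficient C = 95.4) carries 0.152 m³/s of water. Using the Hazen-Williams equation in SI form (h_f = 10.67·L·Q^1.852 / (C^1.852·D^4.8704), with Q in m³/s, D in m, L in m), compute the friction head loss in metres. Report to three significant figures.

h_f = 10.67·925·0.152^1.852 / (95.4^1.852·0.449^4.8704) = 3.211 m

h_f ≈ 3.21 m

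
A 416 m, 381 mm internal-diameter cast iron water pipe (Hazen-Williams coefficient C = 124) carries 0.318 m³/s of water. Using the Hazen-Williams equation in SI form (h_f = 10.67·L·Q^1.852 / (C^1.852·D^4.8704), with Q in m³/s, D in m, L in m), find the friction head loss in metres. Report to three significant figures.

h_f = 10.67·416·0.318^1.852 / (124^1.852·0.381^4.8704) = 7.759 m

h_f ≈ 7.76 m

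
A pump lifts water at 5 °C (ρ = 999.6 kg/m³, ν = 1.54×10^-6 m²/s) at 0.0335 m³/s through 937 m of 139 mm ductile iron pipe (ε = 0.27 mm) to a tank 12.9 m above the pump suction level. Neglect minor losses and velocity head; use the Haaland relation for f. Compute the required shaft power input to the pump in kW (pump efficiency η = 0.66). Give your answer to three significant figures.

P_shaft ≈ 26.5 kW

V = 4Q/(πD²) = 2.208 m/s; Re = 1.99×10^5; ε/D = 0.00194; f = 0.02409
h_f = f(L/D)V²/2g = 40.34 m
Total head H = z + h_f = 12.9 + 40.34 = 53.24 m
P_hyd = ρgQH = 999.6·9.81·0.0335·53.24 = 17.49 kW
P_shaft = P_hyd/η = 17.49/0.66 = 26.50 kW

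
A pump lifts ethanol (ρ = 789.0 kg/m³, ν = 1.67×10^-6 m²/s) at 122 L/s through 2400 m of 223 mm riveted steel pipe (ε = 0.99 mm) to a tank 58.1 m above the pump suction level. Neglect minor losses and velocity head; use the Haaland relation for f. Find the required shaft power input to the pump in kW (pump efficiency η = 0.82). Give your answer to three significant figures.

V = 4Q/(πD²) = 3.124 m/s; Re = 4.17×10^5; ε/D = 0.00444; f = 0.02959
h_f = f(L/D)V²/2g = 158.4 m
Total head H = z + h_f = 58.1 + 158.4 = 216.5 m
P_hyd = ρgQH = 789.0·9.81·0.122·216.5 = 204.4 kW
P_shaft = P_hyd/η = 204.4/0.82 = 249.3 kW

P_shaft ≈ 249 kW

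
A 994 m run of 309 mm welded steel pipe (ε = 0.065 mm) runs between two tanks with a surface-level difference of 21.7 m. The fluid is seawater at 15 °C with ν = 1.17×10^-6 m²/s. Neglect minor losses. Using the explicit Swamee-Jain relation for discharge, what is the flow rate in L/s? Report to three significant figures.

Swamee-Jain (Type II): Q = -0.965·√(gD⁵h_f/L)·ln[ε/(3.7D) + √(3.17ν²L/(gD³h_f))]
√(gD⁵h_f/L) = √(9.81·0.309⁵·21.7/994) = 0.02456
ε/(3.7D) = 5.69×10^-5; √(3.17ν²L/(gD³h_f)) = 2.62×10^-5
Q = -0.965·0.02456·ln(8.306×10^-5) = 0.2227 m³/s
Check: V = 2.97 m/s, Re = 7.84×10^5, f = 0.01510, h_f = 21.8 m ≈ 21.7 m ✓

Q ≈ 223 L/s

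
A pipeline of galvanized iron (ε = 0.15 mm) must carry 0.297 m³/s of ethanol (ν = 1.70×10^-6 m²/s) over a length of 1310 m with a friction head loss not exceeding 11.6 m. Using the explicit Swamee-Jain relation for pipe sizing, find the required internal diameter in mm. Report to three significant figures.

D ≈ 431 mm

Swamee-Jain (Type III): D = 0.66·[ε^1.25·(LQ²/(gh_f))^4.75 + ν·Q^9.4·(L/(gh_f))^5.2]^0.04
LQ²/(gh_f) = 1.015; L/(gh_f) = 11.51
Term 1 = ε^1.25·(…)^4.75 = 1.79×10^-5; Term 2 = ν·Q^9.4·(…)^5.2 = 6.20×10^-6
D = 0.66·(1.79×10^-5 + 6.20×10^-6)^0.04 = 0.4313 m = 431 mm
Check: V = 2.03 m/s, Re = 5.16×10^5, f = 0.01671, h_f = 10.7 m ≈ 11.6 m ✓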